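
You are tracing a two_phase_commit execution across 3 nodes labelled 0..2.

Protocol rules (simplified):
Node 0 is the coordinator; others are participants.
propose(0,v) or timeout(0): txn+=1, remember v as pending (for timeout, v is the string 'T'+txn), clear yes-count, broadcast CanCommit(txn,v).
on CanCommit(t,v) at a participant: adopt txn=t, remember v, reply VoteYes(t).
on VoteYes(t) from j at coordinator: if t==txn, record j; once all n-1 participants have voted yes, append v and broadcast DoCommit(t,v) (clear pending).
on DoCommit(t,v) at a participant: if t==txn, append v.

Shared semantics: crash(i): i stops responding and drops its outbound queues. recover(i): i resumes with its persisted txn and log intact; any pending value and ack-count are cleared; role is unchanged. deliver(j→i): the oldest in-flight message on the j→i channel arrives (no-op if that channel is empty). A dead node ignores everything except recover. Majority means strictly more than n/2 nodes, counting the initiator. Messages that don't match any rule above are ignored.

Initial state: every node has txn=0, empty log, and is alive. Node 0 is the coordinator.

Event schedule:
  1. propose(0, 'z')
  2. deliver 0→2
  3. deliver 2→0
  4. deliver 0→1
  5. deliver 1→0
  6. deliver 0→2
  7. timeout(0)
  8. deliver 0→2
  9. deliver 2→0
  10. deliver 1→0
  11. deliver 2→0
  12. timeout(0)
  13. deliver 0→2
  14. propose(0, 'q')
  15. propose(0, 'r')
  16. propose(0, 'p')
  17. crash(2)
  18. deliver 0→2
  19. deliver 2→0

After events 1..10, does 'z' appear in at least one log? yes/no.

1. propose(0,'z'):  <0:coor t1 ->
2. deliver 0→2:  <2:part t1 ->
3. deliver 2→0:  nop
4. deliver 0→1:  <1:part t1 ->
5. deliver 1→0:  <0:coor t1 z>
6. deliver 0→2:  <2:part t1 z>
7. timeout(0):  <0:coor t2 z>
8. deliver 0→2:  <2:part t2 z>
9. deliver 2→0:  nop
10. deliver 1→0:  nop

yes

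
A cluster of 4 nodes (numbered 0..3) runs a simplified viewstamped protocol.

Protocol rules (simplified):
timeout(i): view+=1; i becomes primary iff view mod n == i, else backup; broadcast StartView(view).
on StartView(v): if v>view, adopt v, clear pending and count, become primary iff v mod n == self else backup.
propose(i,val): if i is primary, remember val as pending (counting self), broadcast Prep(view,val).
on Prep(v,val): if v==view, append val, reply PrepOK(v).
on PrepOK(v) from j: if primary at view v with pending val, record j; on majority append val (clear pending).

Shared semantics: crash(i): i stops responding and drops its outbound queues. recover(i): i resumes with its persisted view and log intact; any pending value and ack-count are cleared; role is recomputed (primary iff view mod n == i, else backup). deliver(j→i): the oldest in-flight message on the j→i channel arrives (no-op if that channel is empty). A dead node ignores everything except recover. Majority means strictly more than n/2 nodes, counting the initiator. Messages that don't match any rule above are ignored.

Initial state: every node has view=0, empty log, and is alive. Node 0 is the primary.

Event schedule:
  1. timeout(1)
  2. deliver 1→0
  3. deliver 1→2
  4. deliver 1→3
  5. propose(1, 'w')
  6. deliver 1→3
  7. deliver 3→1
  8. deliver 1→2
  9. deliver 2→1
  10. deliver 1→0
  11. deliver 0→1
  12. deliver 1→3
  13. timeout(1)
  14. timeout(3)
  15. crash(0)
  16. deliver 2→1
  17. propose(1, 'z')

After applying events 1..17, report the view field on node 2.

step 1 timeout(1): 1={prim,v=1,log=-}
step 2 deliver 1→0: 0={back,v=1,log=-}
step 3 deliver 1→2: 2={back,v=1,log=-}
step 4 deliver 1→3: 3={back,v=1,log=-}
step 5 propose(1,'w'): —
step 6 deliver 1→3: 3={back,v=1,log=w}
step 7 deliver 3→1: —
step 8 deliver 1→2: 2={back,v=1,log=w}
step 9 deliver 2→1: 1={prim,v=1,log=w}
step 10 deliver 1→0: 0={back,v=1,log=w}
step 11 deliver 0→1: —
step 12 deliver 1→3: —
step 13 timeout(1): 1={back,v=2,log=w}
step 14 timeout(3): 3={back,v=2,log=w}
step 15 crash(0): 0={✗back,v=1,log=w}
step 16 deliver 2→1: —
step 17 propose(1,'z'): —

1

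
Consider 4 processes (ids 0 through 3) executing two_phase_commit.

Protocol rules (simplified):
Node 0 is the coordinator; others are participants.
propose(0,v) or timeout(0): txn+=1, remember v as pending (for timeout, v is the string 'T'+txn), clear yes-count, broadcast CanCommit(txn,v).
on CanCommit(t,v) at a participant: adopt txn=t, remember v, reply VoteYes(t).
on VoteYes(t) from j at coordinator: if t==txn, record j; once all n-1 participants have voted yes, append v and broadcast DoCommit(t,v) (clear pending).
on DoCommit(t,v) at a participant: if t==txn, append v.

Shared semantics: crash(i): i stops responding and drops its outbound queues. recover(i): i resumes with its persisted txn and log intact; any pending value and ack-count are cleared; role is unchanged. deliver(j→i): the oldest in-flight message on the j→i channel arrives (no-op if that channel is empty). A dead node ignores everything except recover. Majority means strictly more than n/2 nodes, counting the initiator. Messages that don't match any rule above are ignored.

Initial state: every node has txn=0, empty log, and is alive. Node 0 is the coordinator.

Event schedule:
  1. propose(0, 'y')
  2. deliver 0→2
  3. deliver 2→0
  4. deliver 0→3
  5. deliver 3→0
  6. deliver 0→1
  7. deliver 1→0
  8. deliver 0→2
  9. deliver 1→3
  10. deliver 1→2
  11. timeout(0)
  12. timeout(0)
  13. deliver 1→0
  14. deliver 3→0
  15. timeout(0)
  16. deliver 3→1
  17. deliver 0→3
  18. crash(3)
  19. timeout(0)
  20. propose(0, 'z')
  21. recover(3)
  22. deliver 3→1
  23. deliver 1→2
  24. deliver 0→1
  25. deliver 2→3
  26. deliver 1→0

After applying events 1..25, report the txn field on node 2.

1

after 1 — propose(0,'y'): n0:coor/t1/[-]
after 2 — deliver 0→2: n2:part/t1/[-]
after 3 — deliver 2→0: ·
after 4 — deliver 0→3: n3:part/t1/[-]
after 5 — deliver 3→0: ·
after 6 — deliver 0→1: n1:part/t1/[-]
after 7 — deliver 1→0: n0:coor/t1/[y]
after 8 — deliver 0→2: n2:part/t1/[y]
after 9 — deliver 1→3: ·
after 10 — deliver 1→2: ·
after 11 — timeout(0): n0:coor/t2/[y]
after 12 — timeout(0): n0:coor/t3/[y]
after 13 — deliver 1→0: ·
after 14 — deliver 3→0: ·
after 15 — timeout(0): n0:coor/t4/[y]
after 16 — deliver 3→1: ·
after 17 — deliver 0→3: n3:part/t1/[y]
after 18 — crash(3): n3:✗part/t1/[y]
after 19 — timeout(0): n0:coor/t5/[y]
after 20 — propose(0,'z'): n0:coor/t6/[y]
after 21 — recover(3): n3:part/t1/[y]
after 22 — deliver 3→1: ·
after 23 — deliver 1→2: ·
after 24 — deliver 0→1: n1:part/t1/[y]
after 25 — deliver 2→3: ·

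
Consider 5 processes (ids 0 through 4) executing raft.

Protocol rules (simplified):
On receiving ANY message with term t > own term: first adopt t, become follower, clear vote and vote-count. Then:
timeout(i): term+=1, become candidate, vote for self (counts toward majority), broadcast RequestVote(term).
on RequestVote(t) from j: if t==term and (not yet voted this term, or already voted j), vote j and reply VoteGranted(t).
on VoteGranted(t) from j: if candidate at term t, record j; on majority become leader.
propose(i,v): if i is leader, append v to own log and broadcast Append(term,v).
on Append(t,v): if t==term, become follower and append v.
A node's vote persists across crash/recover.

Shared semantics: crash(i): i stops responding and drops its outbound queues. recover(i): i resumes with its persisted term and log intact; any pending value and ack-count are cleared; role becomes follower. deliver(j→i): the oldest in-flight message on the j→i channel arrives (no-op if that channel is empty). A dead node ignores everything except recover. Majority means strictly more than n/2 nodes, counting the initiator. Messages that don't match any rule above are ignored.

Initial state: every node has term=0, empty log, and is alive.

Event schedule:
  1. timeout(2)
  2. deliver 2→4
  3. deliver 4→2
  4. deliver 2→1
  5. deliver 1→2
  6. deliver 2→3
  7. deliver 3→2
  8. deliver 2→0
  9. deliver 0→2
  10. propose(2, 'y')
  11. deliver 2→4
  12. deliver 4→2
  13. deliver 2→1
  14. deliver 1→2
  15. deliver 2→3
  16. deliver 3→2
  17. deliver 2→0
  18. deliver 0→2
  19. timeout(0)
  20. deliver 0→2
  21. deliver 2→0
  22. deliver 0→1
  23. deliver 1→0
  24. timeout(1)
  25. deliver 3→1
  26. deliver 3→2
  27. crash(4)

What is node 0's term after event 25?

2

step 1 timeout(2): 2={cand,t=1,log=-}
step 2 deliver 2→4: 4={foll,t=1,log=-}
step 3 deliver 4→2: —
step 4 deliver 2→1: 1={foll,t=1,log=-}
step 5 deliver 1→2: 2={lead,t=1,log=-}
step 6 deliver 2→3: 3={foll,t=1,log=-}
step 7 deliver 3→2: —
step 8 deliver 2→0: 0={foll,t=1,log=-}
step 9 deliver 0→2: —
step 10 propose(2,'y'): 2={lead,t=1,log=y}
step 11 deliver 2→4: 4={foll,t=1,log=y}
step 12 deliver 4→2: —
step 13 deliver 2→1: 1={foll,t=1,log=y}
step 14 deliver 1→2: —
step 15 deliver 2→3: 3={foll,t=1,log=y}
step 16 deliver 3→2: —
step 17 deliver 2→0: 0={foll,t=1,log=y}
step 18 deliver 0→2: —
step 19 timeout(0): 0={cand,t=2,log=y}
step 20 deliver 0→2: 2={foll,t=2,log=y}
step 21 deliver 2→0: —
step 22 deliver 0→1: 1={foll,t=2,log=y}
step 23 deliver 1→0: 0={lead,t=2,log=y}
step 24 timeout(1): 1={cand,t=3,log=y}
step 25 deliver 3→1: —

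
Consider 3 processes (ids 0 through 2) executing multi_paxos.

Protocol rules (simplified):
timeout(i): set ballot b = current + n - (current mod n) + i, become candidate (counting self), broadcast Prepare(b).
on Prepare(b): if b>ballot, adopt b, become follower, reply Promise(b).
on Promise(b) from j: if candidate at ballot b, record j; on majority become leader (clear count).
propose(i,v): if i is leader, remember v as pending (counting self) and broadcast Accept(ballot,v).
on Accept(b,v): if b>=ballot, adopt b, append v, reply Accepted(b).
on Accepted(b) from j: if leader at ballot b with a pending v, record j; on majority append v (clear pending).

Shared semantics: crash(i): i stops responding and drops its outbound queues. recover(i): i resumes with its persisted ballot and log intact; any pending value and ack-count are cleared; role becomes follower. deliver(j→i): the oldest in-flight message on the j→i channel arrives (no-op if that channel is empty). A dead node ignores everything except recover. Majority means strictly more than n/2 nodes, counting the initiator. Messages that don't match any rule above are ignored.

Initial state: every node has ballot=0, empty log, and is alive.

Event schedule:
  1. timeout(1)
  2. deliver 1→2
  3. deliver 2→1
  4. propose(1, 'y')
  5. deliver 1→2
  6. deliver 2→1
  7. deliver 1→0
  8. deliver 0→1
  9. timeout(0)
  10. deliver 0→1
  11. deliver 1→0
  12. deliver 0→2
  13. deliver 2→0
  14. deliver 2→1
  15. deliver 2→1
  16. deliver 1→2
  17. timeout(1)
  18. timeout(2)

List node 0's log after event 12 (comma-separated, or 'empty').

e1 timeout(1): 1[cand,b=4,-]
e2 deliver 1→2: 2[foll,b=4,-]
e3 deliver 2→1: 1[lead,b=4,-]
e4 propose(1,'y'): ·
e5 deliver 1→2: 2[foll,b=4,y]
e6 deliver 2→1: 1[lead,b=4,y]
e7 deliver 1→0: 0[foll,b=4,-]
e8 deliver 0→1: ·
e9 timeout(0): 0[cand,b=6,-]
e10 deliver 0→1: 1[foll,b=6,y]
e11 deliver 1→0: ·
e12 deliver 0→2: 2[foll,b=6,y]

empty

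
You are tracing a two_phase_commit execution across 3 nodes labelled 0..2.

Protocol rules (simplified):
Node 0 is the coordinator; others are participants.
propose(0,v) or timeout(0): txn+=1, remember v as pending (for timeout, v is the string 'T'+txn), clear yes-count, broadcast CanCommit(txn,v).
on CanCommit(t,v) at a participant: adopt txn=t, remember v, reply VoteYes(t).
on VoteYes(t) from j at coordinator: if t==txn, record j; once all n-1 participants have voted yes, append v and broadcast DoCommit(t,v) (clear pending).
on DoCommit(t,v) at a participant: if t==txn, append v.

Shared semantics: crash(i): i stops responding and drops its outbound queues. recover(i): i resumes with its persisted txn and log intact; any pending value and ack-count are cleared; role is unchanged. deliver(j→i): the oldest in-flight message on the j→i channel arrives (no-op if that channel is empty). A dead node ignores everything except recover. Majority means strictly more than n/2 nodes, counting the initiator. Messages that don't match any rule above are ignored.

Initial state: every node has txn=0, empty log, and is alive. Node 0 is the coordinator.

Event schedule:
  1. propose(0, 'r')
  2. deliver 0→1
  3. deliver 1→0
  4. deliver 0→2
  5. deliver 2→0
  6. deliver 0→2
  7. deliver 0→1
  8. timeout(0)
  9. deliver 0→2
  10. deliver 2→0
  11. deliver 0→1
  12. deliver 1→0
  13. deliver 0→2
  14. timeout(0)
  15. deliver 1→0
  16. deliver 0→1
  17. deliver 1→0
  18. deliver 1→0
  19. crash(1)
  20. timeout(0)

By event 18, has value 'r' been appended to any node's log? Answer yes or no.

yes

e1 propose(0,'r'): 0[coor,t=1,-]
e2 deliver 0→1: 1[part,t=1,-]
e3 deliver 1→0: ·
e4 deliver 0→2: 2[part,t=1,-]
e5 deliver 2→0: 0[coor,t=1,r]
e6 deliver 0→2: 2[part,t=1,r]
e7 deliver 0→1: 1[part,t=1,r]
e8 timeout(0): 0[coor,t=2,r]
e9 deliver 0→2: 2[part,t=2,r]
e10 deliver 2→0: ·
e11 deliver 0→1: 1[part,t=2,r]
e12 deliver 1→0: 0[coor,t=2,r,T2]
e13 deliver 0→2: 2[part,t=2,r,T2]
e14 timeout(0): 0[coor,t=3,r,T2]
e15 deliver 1→0: ·
e16 deliver 0→1: 1[part,t=2,r,T2]
e17 deliver 1→0: ·
e18 deliver 1→0: ·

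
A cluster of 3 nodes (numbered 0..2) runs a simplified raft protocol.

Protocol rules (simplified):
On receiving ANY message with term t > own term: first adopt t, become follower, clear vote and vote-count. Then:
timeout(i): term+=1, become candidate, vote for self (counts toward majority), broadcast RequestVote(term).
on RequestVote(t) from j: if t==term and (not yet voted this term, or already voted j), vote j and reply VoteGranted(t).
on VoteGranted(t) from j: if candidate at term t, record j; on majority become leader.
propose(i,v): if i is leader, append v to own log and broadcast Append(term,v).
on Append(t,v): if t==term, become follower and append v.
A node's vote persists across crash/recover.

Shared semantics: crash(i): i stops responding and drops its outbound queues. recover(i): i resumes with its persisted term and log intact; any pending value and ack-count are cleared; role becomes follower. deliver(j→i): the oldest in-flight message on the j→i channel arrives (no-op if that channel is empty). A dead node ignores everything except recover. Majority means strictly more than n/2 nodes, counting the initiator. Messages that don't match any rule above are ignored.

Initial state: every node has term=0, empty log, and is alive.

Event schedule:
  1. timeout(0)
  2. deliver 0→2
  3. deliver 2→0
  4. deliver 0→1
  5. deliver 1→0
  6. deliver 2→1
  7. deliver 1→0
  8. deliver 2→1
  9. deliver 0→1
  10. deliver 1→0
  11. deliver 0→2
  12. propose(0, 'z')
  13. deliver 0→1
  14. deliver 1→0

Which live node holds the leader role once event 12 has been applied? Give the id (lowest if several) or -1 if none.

0

e1 timeout(0): 0[cand,t=1,-]
e2 deliver 0→2: 2[foll,t=1,-]
e3 deliver 2→0: 0[lead,t=1,-]
e4 deliver 0→1: 1[foll,t=1,-]
e5 deliver 1→0: ·
e6 deliver 2→1: ·
e7 deliver 1→0: ·
e8 deliver 2→1: ·
e9 deliver 0→1: ·
e10 deliver 1→0: ·
e11 deliver 0→2: ·
e12 propose(0,'z'): 0[lead,t=1,z]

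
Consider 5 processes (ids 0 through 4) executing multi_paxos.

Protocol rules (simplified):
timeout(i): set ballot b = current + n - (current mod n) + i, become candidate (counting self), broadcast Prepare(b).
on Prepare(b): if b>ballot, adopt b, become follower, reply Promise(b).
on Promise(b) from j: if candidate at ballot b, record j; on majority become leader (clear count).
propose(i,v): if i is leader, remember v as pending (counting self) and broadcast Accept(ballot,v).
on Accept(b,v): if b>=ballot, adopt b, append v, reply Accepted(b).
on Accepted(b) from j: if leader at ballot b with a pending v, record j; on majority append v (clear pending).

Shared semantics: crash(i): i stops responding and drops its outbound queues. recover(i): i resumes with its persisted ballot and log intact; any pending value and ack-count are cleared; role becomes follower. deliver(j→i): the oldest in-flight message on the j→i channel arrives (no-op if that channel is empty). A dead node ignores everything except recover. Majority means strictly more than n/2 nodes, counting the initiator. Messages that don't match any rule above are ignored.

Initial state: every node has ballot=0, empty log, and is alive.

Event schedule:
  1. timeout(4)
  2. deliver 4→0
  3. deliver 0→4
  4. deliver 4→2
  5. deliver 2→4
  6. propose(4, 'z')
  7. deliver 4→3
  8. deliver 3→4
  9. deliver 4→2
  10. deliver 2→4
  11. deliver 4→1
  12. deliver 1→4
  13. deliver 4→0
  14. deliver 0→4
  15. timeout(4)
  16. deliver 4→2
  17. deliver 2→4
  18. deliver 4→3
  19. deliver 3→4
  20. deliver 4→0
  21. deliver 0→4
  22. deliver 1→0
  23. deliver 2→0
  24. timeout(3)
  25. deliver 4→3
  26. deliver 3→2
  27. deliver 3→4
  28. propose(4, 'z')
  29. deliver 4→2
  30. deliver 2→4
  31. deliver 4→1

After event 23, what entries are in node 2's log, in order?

after 1 — timeout(4): n4:cand/b9/[-]
after 2 — deliver 4→0: n0:foll/b9/[-]
after 3 — deliver 0→4: ·
after 4 — deliver 4→2: n2:foll/b9/[-]
after 5 — deliver 2→4: n4:lead/b9/[-]
after 6 — propose(4,'z'): ·
after 7 — deliver 4→3: n3:foll/b9/[-]
after 8 — deliver 3→4: ·
after 9 — deliver 4→2: n2:foll/b9/[z]
after 10 — deliver 2→4: ·
after 11 — deliver 4→1: n1:foll/b9/[-]
after 12 — deliver 1→4: ·
after 13 — deliver 4→0: n0:foll/b9/[z]
after 14 — deliver 0→4: n4:lead/b9/[z]
after 15 — timeout(4): n4:cand/b14/[z]
after 16 — deliver 4→2: n2:foll/b14/[z]
after 17 — deliver 2→4: ·
after 18 — deliver 4→3: n3:foll/b9/[z]
after 19 — deliver 3→4: ·
after 20 — deliver 4→0: n0:foll/b14/[z]
after 21 — deliver 0→4: n4:lead/b14/[z]
after 22 — deliver 1→0: ·
after 23 — deliver 2→0: ·

z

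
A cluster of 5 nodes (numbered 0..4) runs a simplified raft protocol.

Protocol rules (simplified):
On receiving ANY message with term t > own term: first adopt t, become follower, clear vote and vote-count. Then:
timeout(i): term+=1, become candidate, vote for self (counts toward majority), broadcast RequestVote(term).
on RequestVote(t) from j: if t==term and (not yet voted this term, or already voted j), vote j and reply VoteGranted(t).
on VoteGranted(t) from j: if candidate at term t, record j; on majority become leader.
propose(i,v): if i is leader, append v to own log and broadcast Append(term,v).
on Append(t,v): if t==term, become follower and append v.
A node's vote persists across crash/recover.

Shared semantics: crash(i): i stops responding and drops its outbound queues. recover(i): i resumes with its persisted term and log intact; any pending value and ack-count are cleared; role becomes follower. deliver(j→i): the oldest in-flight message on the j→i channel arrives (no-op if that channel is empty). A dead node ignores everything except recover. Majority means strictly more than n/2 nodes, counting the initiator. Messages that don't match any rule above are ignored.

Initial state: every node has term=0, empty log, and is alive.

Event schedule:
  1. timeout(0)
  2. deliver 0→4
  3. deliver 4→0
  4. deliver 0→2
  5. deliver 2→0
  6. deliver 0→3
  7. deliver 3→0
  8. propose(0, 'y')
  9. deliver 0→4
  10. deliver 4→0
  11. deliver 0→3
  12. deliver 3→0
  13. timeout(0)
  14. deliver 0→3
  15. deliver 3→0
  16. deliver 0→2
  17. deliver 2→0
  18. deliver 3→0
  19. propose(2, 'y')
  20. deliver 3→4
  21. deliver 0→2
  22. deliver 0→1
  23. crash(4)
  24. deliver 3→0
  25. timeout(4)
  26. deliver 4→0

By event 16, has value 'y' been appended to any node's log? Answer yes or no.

yes

after 1 — timeout(0): n0:cand/t1/[-]
after 2 — deliver 0→4: n4:foll/t1/[-]
after 3 — deliver 4→0: ·
after 4 — deliver 0→2: n2:foll/t1/[-]
after 5 — deliver 2→0: n0:lead/t1/[-]
after 6 — deliver 0→3: n3:foll/t1/[-]
after 7 — deliver 3→0: ·
after 8 — propose(0,'y'): n0:lead/t1/[y]
after 9 — deliver 0→4: n4:foll/t1/[y]
after 10 — deliver 4→0: ·
after 11 — deliver 0→3: n3:foll/t1/[y]
after 12 — deliver 3→0: ·
after 13 — timeout(0): n0:cand/t2/[y]
after 14 — deliver 0→3: n3:foll/t2/[y]
after 15 — deliver 3→0: ·
after 16 — deliver 0→2: n2:foll/t1/[y]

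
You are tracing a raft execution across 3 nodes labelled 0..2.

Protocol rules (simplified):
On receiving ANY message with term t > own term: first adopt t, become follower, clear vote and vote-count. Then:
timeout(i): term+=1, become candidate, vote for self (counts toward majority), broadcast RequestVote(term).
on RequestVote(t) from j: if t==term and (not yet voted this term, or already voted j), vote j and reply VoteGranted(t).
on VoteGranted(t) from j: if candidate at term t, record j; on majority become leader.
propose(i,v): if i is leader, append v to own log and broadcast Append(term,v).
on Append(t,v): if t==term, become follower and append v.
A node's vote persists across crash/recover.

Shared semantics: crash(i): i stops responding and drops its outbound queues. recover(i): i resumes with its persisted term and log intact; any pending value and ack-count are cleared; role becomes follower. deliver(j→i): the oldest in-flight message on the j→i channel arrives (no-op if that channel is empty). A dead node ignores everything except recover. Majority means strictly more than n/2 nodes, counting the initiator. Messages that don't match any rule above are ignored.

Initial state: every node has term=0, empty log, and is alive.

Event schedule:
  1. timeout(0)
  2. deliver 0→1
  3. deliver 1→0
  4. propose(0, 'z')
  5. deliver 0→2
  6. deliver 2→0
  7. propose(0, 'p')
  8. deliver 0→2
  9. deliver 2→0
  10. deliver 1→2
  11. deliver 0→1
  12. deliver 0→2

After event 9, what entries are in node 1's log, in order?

empty

1. timeout(0):  <0:cand t1 ->
2. deliver 0→1:  <1:foll t1 ->
3. deliver 1→0:  <0:lead t1 ->
4. propose(0,'z'):  <0:lead t1 z>
5. deliver 0→2:  <2:foll t1 ->
6. deliver 2→0:  nop
7. propose(0,'p'):  <0:lead t1 z,p>
8. deliver 0→2:  <2:foll t1 z>
9. deliver 2→0:  nop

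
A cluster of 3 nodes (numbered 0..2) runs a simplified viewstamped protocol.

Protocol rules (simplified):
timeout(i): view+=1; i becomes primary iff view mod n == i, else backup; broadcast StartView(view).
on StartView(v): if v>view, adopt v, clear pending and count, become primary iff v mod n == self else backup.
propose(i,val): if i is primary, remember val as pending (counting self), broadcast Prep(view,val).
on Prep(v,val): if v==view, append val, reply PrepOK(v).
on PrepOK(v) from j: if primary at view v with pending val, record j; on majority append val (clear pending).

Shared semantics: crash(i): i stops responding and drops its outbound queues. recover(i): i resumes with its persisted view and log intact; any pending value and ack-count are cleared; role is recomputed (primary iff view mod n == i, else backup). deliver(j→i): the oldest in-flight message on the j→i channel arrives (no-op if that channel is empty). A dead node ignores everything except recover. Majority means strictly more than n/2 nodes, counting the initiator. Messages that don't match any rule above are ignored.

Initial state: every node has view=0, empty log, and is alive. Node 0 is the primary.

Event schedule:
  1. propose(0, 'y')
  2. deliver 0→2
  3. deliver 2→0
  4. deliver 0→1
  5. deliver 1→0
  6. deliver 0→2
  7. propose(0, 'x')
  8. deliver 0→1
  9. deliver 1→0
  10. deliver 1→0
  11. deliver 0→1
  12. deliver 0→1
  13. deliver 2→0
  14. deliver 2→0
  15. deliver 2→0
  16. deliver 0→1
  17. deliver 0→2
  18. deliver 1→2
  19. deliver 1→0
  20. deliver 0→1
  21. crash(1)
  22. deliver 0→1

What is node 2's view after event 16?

0

step 1 propose(0,'y'): —
step 2 deliver 0→2: 2={back,v=0,log=y}
step 3 deliver 2→0: 0={prim,v=0,log=y}
step 4 deliver 0→1: 1={back,v=0,log=y}
step 5 deliver 1→0: —
step 6 deliver 0→2: —
step 7 propose(0,'x'): —
step 8 deliver 0→1: 1={back,v=0,log=y,x}
step 9 deliver 1→0: 0={prim,v=0,log=y,x}
step 10 deliver 1→0: —
step 11 deliver 0→1: —
step 12 deliver 0→1: —
step 13 deliver 2→0: —
step 14 deliver 2→0: —
step 15 deliver 2→0: —
step 16 deliver 0→1: —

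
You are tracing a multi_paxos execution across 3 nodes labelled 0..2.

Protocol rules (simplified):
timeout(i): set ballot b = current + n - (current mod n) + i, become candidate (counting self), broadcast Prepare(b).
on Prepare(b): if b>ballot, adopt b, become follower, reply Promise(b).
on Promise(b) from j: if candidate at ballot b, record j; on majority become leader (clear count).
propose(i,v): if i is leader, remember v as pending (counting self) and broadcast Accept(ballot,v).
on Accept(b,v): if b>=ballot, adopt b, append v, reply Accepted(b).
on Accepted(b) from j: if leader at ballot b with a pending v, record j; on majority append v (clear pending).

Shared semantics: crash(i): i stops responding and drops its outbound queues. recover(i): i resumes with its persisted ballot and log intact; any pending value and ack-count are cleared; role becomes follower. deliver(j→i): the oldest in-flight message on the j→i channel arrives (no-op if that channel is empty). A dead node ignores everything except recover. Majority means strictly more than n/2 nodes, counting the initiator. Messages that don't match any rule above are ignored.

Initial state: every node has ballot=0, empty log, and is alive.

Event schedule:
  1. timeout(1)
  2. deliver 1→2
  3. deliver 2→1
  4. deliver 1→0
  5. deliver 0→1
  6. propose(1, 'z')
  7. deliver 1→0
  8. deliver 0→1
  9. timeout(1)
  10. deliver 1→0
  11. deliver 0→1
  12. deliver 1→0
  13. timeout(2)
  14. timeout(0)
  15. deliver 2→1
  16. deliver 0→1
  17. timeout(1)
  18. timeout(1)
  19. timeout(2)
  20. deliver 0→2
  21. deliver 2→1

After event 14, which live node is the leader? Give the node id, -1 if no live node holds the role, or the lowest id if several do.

1

[1] timeout(1) → N1(cand b4 [-])
[2] deliver 1→2 → N2(foll b4 [-])
[3] deliver 2→1 → N1(lead b4 [-])
[4] deliver 1→0 → N0(foll b4 [-])
[5] deliver 0→1 → ∅
[6] propose(1,'z') → ∅
[7] deliver 1→0 → N0(foll b4 [z])
[8] deliver 0→1 → N1(lead b4 [z])
[9] timeout(1) → N1(cand b7 [z])
[10] deliver 1→0 → N0(foll b7 [z])
[11] deliver 0→1 → N1(lead b7 [z])
[12] deliver 1→0 → ∅
[13] timeout(2) → N2(cand b8 [-])
[14] timeout(0) → N0(cand b9 [z])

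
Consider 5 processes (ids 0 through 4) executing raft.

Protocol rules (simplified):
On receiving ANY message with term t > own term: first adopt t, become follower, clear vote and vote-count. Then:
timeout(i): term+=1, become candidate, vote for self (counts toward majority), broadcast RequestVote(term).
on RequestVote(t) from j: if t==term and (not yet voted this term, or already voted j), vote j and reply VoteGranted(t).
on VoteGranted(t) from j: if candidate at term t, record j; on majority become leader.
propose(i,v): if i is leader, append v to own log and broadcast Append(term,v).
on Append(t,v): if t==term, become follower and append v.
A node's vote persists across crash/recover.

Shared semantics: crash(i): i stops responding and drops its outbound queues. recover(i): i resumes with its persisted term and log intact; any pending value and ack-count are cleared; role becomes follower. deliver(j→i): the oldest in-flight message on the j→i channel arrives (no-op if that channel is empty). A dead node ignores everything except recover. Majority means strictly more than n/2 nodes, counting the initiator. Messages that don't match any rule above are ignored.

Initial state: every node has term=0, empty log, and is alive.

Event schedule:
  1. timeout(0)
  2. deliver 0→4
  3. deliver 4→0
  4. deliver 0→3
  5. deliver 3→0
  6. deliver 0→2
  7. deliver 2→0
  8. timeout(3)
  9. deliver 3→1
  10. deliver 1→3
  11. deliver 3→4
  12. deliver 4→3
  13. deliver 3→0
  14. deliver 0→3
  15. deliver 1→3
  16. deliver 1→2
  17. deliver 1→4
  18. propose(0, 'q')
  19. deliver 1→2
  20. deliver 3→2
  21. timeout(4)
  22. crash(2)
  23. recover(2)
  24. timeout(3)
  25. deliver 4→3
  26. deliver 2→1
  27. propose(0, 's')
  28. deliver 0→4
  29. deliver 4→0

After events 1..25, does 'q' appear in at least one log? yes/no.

step 1 timeout(0): 0={cand,t=1,log=-}
step 2 deliver 0→4: 4={foll,t=1,log=-}
step 3 deliver 4→0: —
step 4 deliver 0→3: 3={foll,t=1,log=-}
step 5 deliver 3→0: 0={lead,t=1,log=-}
step 6 deliver 0→2: 2={foll,t=1,log=-}
step 7 deliver 2→0: —
step 8 timeout(3): 3={cand,t=2,log=-}
step 9 deliver 3→1: 1={foll,t=2,log=-}
step 10 deliver 1→3: —
step 11 deliver 3→4: 4={foll,t=2,log=-}
step 12 deliver 4→3: 3={lead,t=2,log=-}
step 13 deliver 3→0: 0={foll,t=2,log=-}
step 14 deliver 0→3: —
step 15 deliver 1→3: —
step 16 deliver 1→2: —
step 17 deliver 1→4: —
step 18 propose(0,'q'): —
step 19 deliver 1→2: —
step 20 deliver 3→2: 2={foll,t=2,log=-}
step 21 timeout(4): 4={cand,t=3,log=-}
step 22 crash(2): 2={✗foll,t=2,log=-}
step 23 recover(2): 2={foll,t=2,log=-}
step 24 timeout(3): 3={cand,t=3,log=-}
step 25 deliver 4→3: —

no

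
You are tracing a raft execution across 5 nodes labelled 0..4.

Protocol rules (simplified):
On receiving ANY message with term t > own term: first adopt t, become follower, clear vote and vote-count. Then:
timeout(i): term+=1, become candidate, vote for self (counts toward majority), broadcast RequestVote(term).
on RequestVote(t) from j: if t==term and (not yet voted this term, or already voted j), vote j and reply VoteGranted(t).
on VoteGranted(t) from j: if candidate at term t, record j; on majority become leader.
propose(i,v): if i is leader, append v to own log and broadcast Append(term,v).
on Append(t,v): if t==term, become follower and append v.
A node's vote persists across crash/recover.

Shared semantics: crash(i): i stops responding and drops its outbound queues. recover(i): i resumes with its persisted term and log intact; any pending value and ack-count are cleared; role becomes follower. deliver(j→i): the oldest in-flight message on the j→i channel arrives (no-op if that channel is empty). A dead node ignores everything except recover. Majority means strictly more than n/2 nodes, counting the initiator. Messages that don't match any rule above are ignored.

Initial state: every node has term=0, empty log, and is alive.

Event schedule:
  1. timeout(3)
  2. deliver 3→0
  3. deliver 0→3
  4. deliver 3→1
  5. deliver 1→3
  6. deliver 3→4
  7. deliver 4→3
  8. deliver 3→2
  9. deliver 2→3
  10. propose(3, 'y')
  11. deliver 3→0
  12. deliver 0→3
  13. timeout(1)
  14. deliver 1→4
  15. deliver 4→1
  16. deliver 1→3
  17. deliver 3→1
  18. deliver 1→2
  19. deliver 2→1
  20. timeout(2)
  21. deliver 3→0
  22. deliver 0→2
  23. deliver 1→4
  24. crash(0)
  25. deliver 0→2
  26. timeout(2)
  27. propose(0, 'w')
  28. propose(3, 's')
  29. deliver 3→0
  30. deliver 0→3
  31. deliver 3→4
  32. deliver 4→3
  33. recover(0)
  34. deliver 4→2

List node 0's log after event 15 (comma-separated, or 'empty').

y

e1 timeout(3): 3[cand,t=1,-]
e2 deliver 3→0: 0[foll,t=1,-]
e3 deliver 0→3: ·
e4 deliver 3→1: 1[foll,t=1,-]
e5 deliver 1→3: 3[lead,t=1,-]
e6 deliver 3→4: 4[foll,t=1,-]
e7 deliver 4→3: ·
e8 deliver 3→2: 2[foll,t=1,-]
e9 deliver 2→3: ·
e10 propose(3,'y'): 3[lead,t=1,y]
e11 deliver 3→0: 0[foll,t=1,y]
e12 deliver 0→3: ·
e13 timeout(1): 1[cand,t=2,-]
e14 deliver 1→4: 4[foll,t=2,-]
e15 deliver 4→1: ·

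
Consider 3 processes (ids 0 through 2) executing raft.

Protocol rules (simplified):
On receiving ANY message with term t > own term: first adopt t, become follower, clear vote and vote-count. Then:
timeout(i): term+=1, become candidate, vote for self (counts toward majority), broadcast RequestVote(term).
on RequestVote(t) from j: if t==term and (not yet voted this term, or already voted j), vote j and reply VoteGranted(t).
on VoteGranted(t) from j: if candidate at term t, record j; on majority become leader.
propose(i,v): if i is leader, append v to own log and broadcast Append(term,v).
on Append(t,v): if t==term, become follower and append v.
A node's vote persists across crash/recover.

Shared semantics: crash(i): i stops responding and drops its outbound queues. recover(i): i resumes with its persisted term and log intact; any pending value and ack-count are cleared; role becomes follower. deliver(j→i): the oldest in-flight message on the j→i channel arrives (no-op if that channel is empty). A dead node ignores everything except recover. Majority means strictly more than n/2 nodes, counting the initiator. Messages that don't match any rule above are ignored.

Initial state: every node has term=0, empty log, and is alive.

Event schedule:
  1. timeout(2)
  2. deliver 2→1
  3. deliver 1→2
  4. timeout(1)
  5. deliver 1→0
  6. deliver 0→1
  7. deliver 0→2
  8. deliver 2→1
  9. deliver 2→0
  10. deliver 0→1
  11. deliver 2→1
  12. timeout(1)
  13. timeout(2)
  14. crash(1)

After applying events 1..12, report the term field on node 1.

3

step 1 timeout(2): 2={cand,t=1,log=-}
step 2 deliver 2→1: 1={foll,t=1,log=-}
step 3 deliver 1→2: 2={lead,t=1,log=-}
step 4 timeout(1): 1={cand,t=2,log=-}
step 5 deliver 1→0: 0={foll,t=2,log=-}
step 6 deliver 0→1: 1={lead,t=2,log=-}
step 7 deliver 0→2: —
step 8 deliver 2→1: —
step 9 deliver 2→0: —
step 10 deliver 0→1: —
step 11 deliver 2→1: —
step 12 timeout(1): 1={cand,t=3,log=-}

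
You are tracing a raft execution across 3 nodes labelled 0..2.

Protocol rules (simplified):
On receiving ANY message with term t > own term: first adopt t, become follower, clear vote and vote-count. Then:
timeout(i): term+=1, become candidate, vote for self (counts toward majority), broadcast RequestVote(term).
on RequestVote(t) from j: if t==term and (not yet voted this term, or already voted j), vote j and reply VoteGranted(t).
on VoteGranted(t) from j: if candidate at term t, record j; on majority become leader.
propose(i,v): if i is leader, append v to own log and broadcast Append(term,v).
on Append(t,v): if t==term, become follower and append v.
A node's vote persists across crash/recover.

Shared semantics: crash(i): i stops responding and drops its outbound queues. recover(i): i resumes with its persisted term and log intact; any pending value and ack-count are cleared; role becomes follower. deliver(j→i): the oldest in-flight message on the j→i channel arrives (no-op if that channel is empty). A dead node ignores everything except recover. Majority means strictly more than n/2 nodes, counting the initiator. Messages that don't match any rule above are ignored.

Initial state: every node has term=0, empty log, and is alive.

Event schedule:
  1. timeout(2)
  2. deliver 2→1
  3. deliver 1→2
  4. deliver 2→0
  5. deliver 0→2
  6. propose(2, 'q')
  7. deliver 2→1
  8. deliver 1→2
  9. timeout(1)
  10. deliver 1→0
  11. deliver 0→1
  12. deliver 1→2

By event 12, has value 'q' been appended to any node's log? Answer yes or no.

yes

[1] timeout(2) → N2(cand t1 [-])
[2] deliver 2→1 → N1(foll t1 [-])
[3] deliver 1→2 → N2(lead t1 [-])
[4] deliver 2→0 → N0(foll t1 [-])
[5] deliver 0→2 → ∅
[6] propose(2,'q') → N2(lead t1 [q])
[7] deliver 2→1 → N1(foll t1 [q])
[8] deliver 1→2 → ∅
[9] timeout(1) → N1(cand t2 [q])
[10] deliver 1→0 → N0(foll t2 [-])
[11] deliver 0→1 → N1(lead t2 [q])
[12] deliver 1→2 → N2(foll t2 [q])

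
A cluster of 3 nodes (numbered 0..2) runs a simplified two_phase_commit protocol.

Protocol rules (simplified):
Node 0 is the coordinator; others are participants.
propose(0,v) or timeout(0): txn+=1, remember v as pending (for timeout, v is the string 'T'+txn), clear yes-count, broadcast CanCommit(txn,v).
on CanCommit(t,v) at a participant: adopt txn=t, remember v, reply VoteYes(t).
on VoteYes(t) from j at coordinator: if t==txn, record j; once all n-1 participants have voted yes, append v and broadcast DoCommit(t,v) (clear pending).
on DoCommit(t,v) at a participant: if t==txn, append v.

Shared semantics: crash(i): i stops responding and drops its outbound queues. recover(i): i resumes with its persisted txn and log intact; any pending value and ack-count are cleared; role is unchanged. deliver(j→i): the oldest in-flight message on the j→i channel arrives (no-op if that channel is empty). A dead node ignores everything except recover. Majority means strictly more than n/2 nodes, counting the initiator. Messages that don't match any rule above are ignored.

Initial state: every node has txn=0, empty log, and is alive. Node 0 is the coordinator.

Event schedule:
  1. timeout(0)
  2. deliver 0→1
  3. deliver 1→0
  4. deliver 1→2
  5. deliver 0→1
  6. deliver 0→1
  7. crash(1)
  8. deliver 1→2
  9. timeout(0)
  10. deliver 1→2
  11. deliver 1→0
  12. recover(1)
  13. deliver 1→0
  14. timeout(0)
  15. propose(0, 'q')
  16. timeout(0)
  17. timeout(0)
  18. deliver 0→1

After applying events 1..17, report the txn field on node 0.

1. timeout(0):  <0:coor t1 ->
2. deliver 0→1:  <1:part t1 ->
3. deliver 1→0:  nop
4. deliver 1→2:  nop
5. deliver 0→1:  nop
6. deliver 0→1:  nop
7. crash(1):  <1:✗part t1 ->
8. deliver 1→2:  nop
9. timeout(0):  <0:coor t2 ->
10. deliver 1→2:  nop
11. deliver 1→0:  nop
12. recover(1):  <1:part t1 ->
13. deliver 1→0:  nop
14. timeout(0):  <0:coor t3 ->
15. propose(0,'q'):  <0:coor t4 ->
16. timeout(0):  <0:coor t5 ->
17. timeout(0):  <0:coor t6 ->

6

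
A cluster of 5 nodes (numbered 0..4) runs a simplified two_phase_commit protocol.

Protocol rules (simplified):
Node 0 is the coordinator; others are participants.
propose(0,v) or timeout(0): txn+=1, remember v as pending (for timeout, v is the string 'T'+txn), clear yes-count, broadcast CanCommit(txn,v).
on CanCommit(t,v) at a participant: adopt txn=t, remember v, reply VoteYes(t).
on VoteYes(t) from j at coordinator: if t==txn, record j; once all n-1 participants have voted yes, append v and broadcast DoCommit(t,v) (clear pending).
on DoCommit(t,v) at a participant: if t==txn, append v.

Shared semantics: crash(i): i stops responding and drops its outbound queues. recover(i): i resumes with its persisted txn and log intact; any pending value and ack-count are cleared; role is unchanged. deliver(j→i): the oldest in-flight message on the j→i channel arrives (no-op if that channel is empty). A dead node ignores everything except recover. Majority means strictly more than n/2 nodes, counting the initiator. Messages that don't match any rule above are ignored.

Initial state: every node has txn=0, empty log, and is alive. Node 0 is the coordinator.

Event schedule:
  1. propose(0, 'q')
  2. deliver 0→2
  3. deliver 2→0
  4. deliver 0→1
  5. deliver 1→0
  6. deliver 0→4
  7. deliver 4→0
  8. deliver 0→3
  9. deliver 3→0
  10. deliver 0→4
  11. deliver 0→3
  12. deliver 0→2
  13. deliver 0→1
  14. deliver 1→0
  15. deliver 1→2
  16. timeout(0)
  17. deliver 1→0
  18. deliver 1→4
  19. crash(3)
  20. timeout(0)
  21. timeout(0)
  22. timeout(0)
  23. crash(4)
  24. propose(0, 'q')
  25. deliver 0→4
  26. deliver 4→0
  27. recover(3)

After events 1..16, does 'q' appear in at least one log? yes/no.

yes

[1] propose(0,'q') → N0(coor t1 [-])
[2] deliver 0→2 → N2(part t1 [-])
[3] deliver 2→0 → ∅
[4] deliver 0→1 → N1(part t1 [-])
[5] deliver 1→0 → ∅
[6] deliver 0→4 → N4(part t1 [-])
[7] deliver 4→0 → ∅
[8] deliver 0→3 → N3(part t1 [-])
[9] deliver 3→0 → N0(coor t1 [q])
[10] deliver 0→4 → N4(part t1 [q])
[11] deliver 0→3 → N3(part t1 [q])
[12] deliver 0→2 → N2(part t1 [q])
[13] deliver 0→1 → N1(part t1 [q])
[14] deliver 1→0 → ∅
[15] deliver 1→2 → ∅
[16] timeout(0) → N0(coor t2 [q])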